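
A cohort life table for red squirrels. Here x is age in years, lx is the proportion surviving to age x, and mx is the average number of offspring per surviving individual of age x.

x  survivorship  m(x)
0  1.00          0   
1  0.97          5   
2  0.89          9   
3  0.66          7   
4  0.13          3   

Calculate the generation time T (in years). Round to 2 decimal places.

lx·mx: 0, 4.85, 8.01, 4.62, 0.39 → R0 = 17.87
x·lx·mx: 0, 4.85, 16.02, 13.86, 1.56 → Σ = 36.29
T = 36.29 / 17.87 = 2.030778… → 2.03

2.03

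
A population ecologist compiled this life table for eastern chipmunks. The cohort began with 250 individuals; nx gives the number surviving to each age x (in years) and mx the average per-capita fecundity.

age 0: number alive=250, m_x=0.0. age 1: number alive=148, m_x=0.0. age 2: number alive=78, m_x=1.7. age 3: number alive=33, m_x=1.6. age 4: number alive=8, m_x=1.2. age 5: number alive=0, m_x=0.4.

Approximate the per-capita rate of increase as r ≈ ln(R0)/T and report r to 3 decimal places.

lx = nx/n0 = nx/250: 1, 0.592, 0.312, 0.132, 0.032, 0
R0 = Σ lx·mx = 0 + 0 + 0.5304 + 0.2112 + 0.0384 + 0 = 0.78
Σ x·lx·mx = 1.848; T = 1.848/0.78 = 2.36923…
r ≈ ln(R0)/T = ln(0.78)/2.36923… = -0.10487… → -0.105

-0.105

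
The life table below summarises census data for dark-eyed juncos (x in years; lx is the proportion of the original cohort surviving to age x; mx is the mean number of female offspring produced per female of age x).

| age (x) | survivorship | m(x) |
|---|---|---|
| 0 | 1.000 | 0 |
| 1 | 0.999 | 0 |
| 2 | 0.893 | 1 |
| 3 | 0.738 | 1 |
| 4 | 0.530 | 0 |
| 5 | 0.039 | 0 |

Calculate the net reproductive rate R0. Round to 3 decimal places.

1.631

lx·mx by age: 0, 0, 0.893, 0.738, 0, 0
R0 = Σ lx·mx = 1.631 → 1.631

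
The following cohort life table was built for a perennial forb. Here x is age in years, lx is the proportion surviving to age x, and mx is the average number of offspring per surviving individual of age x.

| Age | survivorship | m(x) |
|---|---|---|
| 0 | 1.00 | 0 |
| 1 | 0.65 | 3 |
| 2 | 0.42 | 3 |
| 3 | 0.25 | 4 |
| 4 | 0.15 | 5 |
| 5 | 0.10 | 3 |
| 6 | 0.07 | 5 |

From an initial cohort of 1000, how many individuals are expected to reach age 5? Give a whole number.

Expected survivors = N0 · l_5 = 1000 × 0.10 = 100 → 100

100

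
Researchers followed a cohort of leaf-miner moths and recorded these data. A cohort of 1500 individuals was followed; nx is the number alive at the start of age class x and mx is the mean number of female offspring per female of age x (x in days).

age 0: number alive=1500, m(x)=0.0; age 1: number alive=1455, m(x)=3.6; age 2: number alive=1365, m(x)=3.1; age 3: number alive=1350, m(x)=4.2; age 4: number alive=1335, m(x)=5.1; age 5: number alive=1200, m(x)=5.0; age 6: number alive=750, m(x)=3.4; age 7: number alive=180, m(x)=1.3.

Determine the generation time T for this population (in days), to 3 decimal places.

3.413

lx = nx/n0 = nx/1500: 1, 0.97, 0.91, 0.9, 0.89, 0.8, 0.5, 0.12
lx·mx: 0, 3.492, 2.821, 3.78, 4.539, 4, 1.7, 0.156 → R0 = 20.488
x·lx·mx: 0, 3.492, 5.642, 11.34, 18.156, 20, 10.2, 1.092 → Σ = 69.922
T = 69.922 / 20.488 = 3.412827… → 3.413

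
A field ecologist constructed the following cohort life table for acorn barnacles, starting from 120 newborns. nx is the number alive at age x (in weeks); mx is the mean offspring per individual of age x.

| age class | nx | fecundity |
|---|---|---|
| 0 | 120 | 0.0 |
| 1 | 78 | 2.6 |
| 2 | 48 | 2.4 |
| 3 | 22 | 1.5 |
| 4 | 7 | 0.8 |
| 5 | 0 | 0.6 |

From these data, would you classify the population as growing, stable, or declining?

growing

lx = nx/n0 = nx/120: 1, 0.65, 0.4, 0.18333…, 0.05833…, 0
R0 = Σ lx·mx = 0 + 1.69 + 0.96 + 0.275… + 0.046667… + 0 = 2.971667…
R0 > 1, so the population is growing.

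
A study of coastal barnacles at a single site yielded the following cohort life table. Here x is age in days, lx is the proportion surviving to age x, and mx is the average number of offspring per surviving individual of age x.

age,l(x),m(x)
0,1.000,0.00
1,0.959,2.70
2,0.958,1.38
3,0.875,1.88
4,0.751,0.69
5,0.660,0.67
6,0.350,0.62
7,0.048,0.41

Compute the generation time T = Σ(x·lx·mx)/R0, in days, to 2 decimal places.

2.35

lx·mx: 0, 2.5893, 1.32204, 1.645, 0.51819, 0.4422, 0.217, 0.01968 → R0 = 6.75341
x·lx·mx: 0, 2.5893, 2.64408, 4.935, 2.07276, 2.211, 1.302, 0.13776 → Σ = 15.8919
T = 15.8919 / 6.75341 = 2.353167… → 2.35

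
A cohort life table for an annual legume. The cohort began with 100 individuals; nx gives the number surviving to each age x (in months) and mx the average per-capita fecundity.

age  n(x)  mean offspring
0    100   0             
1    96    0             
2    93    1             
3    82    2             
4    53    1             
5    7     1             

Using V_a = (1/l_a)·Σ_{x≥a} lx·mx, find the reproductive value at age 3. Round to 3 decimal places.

2.732

lx = nx/n0 = nx/100: 1, 0.96, 0.93, 0.82, 0.53, 0.07
lx·mx for x ≥ 3: 1.64, 0.53, 0.07 → sum = 2.24
V_3 = 2.24 / l_3 = 2.24 / 0.82 = 2.731707… → 2.732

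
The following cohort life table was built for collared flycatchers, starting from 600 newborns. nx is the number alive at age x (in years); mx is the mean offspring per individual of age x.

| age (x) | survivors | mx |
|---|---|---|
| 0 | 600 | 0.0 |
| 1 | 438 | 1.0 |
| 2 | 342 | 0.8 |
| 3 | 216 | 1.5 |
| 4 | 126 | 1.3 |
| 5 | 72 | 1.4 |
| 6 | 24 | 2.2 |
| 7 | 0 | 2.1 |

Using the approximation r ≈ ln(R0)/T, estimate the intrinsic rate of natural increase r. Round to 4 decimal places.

lx = nx/n0 = nx/600: 1, 0.73, 0.57, 0.36, 0.21, 0.12, 0.04, 0
R0 = Σ lx·mx = 0 + 0.73 + 0.456 + 0.54 + 0.273 + 0.168 + 0.088 + 0 = 2.255
Σ x·lx·mx = 5.722; T = 5.722/2.255 = 2.53747…
r ≈ ln(R0)/T = ln(2.255)/2.53747… = 0.320457… → 0.3205

0.3205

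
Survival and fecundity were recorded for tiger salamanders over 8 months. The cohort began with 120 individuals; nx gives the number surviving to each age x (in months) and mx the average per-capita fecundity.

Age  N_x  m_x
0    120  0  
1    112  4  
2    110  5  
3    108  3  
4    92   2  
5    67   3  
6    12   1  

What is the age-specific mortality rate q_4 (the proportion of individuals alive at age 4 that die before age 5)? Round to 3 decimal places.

0.272

lx = nx/n0 = nx/120: 1, 0.93333…, 0.91667…, 0.9, 0.76667…, 0.55833…, 0.1
q_4 = (l_4 − l_5) / l_4 = (0.766667… − 0.558333…) / 0.766667…
     = 0.208333… / 0.766667… = 0.271739… → 0.272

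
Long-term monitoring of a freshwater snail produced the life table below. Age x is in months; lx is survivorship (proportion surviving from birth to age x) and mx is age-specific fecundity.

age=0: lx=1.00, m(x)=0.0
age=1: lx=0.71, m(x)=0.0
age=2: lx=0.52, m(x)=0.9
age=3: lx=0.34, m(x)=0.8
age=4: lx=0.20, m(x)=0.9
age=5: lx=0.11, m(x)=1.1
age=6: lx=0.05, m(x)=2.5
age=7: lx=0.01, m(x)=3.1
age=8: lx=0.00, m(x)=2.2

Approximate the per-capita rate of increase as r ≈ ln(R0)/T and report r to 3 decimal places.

R0 = Σ lx·mx = 0 + 0 + 0.468 + 0.272 + 0.18 + 0.121 + 0.125 + 0.031 + 0 = 1.197
Σ x·lx·mx = 4.044; T = 4.044/1.197 = 3.37845…
r ≈ ln(R0)/T = ln(1.197)/3.37845… = 0.05323… → 0.053

0.053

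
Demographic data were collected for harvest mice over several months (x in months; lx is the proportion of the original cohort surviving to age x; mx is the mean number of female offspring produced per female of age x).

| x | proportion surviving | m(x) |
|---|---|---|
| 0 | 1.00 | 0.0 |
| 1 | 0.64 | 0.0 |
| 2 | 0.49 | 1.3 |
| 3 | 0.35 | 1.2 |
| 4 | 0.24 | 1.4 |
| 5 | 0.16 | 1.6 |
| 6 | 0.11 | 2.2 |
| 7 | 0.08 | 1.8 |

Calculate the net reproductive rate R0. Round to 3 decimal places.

2.035

lx·mx by age: 0, 0, 0.637, 0.42, 0.336, 0.256, 0.242, 0.144
R0 = Σ lx·mx = 2.035 → 2.035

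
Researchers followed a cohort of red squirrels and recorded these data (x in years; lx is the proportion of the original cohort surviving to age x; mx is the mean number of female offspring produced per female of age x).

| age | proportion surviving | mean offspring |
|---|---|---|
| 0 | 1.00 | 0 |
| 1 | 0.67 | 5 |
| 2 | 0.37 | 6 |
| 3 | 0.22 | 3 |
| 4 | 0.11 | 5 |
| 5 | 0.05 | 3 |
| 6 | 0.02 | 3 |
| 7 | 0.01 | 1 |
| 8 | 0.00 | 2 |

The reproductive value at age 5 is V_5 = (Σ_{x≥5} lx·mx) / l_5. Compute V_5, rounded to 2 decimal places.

lx·mx for x ≥ 5: 0.15, 0.06, 0.01, 0 → sum = 0.22
V_5 = 0.22 / l_5 = 0.22 / 0.05 = 4.4 → 4.40

4.40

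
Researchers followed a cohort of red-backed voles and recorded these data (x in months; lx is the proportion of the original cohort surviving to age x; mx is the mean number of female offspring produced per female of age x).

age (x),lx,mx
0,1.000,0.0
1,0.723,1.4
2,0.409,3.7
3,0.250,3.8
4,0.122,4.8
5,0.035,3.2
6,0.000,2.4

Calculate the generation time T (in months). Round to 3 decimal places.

2.346

lx·mx: 0, 1.0122, 1.5133, 0.95, 0.5856, 0.112, 0 → R0 = 4.1731
x·lx·mx: 0, 1.0122, 3.0266, 2.85, 2.3424, 0.56, 0 → Σ = 9.7912
T = 9.7912 / 4.1731 = 2.346265… → 2.346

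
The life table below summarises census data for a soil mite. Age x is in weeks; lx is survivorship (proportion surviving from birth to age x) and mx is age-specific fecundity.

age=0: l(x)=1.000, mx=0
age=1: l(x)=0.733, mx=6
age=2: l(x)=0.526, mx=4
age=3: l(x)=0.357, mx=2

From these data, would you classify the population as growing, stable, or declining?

growing

R0 = Σ lx·mx = 0 + 4.398 + 2.104 + 0.714 = 7.216
R0 > 1, so the population is growing.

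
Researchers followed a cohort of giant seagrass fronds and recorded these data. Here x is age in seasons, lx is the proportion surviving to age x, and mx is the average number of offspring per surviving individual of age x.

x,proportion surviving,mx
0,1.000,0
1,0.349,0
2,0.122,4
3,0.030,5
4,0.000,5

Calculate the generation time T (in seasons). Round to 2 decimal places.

lx·mx: 0, 0, 0.488, 0.15, 0 → R0 = 0.638
x·lx·mx: 0, 0, 0.976, 0.45, 0 → Σ = 1.426
T = 1.426 / 0.638 = 2.23511… → 2.24

2.24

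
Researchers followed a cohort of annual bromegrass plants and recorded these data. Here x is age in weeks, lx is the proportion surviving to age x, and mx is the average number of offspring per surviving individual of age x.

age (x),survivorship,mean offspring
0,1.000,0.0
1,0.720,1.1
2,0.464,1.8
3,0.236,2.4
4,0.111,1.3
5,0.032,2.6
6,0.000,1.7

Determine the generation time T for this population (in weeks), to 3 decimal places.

lx·mx: 0, 0.792, 0.8352, 0.5664, 0.1443, 0.0832, 0 → R0 = 2.4211
x·lx·mx: 0, 0.792, 1.6704, 1.6992, 0.5772, 0.416, 0 → Σ = 5.1548
T = 5.1548 / 2.4211 = 2.129115… → 2.129

2.129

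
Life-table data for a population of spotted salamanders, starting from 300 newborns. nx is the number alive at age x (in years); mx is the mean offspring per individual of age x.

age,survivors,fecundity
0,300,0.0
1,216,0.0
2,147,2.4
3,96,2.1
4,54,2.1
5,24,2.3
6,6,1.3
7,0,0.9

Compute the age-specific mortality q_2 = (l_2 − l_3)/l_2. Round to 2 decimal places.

0.35

lx = nx/n0 = nx/300: 1, 0.72, 0.49, 0.32, 0.18, 0.08, 0.02, 0
q_2 = (l_2 − l_3) / l_2 = (0.49 − 0.32) / 0.49
     = 0.17 / 0.49 = 0.346939… → 0.35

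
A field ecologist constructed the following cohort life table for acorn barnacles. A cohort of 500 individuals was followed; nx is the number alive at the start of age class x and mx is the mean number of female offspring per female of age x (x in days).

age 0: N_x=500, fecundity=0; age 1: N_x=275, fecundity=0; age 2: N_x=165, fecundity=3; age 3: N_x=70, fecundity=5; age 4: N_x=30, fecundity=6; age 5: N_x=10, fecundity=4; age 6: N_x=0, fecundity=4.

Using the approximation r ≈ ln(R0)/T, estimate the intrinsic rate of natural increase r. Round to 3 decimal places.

lx = nx/n0 = nx/500: 1, 0.55, 0.33, 0.14, 0.06, 0.02, 0
R0 = Σ lx·mx = 0 + 0 + 0.99 + 0.7 + 0.36 + 0.08 + 0 = 2.13
Σ x·lx·mx = 5.92; T = 5.92/2.13 = 2.77934…
r ≈ ln(R0)/T = ln(2.13)/2.77934… = 0.27205… → 0.272

0.272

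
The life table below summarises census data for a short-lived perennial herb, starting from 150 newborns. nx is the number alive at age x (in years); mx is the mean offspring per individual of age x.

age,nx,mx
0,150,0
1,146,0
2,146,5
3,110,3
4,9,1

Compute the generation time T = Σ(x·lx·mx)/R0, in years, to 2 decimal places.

2.33

lx = nx/n0 = nx/150: 1, 0.97333…, 0.97333…, 0.73333…, 0.06
lx·mx: 0, 0, 4.866667…, 2.2…, 0.06 → R0 = 7.126667…
x·lx·mx: 0, 0, 9.733333…, 6.6…, 0.24 → Σ = 16.573333…
T = 16.573333… / 7.126667… = 2.325538… → 2.33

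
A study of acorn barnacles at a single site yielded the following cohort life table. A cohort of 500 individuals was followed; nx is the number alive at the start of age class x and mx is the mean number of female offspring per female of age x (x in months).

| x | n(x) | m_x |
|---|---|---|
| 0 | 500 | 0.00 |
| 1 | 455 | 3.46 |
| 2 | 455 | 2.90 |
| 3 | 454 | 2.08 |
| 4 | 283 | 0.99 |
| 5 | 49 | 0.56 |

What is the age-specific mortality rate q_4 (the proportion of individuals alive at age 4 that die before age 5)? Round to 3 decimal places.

lx = nx/n0 = nx/500: 1, 0.91, 0.91, 0.908, 0.566, 0.098
q_4 = (l_4 − l_5) / l_4 = (0.566 − 0.098) / 0.566
     = 0.468 / 0.566 = 0.826855… → 0.827

0.827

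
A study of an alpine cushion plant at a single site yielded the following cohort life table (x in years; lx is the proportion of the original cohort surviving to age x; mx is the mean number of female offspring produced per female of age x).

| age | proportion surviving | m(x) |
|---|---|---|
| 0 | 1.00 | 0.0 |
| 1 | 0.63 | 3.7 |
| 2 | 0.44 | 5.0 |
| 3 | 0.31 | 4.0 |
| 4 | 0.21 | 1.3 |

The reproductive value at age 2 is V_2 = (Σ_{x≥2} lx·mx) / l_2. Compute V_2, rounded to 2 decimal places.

lx·mx for x ≥ 2: 2.2, 1.24, 0.273 → sum = 3.713
V_2 = 3.713 / l_2 = 3.713 / 0.44 = 8.438636… → 8.44

8.44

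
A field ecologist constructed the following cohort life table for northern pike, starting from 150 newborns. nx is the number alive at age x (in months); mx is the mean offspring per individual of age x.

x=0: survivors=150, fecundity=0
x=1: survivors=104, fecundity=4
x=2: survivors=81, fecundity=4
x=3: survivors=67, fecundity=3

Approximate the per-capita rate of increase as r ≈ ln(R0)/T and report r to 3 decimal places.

lx = nx/n0 = nx/150: 1, 0.69333…, 0.54, 0.44667…
R0 = Σ lx·mx = 0 + 2.77333… + 2.16 + 1.34… = 6.273333…
Σ x·lx·mx = 11.113333…; T = 11.113333…/6.273333… = 1.77152…
r ≈ ln(R0)/T = ln(6.273333…)/1.77152… = 1.03657… → 1.037

1.037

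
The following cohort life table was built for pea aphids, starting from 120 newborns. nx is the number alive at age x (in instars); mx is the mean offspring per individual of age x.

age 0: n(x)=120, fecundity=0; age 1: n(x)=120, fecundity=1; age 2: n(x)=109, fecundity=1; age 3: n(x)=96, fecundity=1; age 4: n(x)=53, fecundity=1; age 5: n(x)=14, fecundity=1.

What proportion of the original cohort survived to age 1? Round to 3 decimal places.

1.000

l_1 = n_1/n_0 = 120/120 = 1 → 1.000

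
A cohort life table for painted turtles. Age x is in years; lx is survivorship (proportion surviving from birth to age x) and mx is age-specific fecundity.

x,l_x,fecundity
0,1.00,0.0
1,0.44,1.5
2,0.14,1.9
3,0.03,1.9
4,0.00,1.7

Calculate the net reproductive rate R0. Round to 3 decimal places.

lx·mx by age: 0, 0.66, 0.266, 0.057, 0
R0 = Σ lx·mx = 0.983 → 0.983

0.983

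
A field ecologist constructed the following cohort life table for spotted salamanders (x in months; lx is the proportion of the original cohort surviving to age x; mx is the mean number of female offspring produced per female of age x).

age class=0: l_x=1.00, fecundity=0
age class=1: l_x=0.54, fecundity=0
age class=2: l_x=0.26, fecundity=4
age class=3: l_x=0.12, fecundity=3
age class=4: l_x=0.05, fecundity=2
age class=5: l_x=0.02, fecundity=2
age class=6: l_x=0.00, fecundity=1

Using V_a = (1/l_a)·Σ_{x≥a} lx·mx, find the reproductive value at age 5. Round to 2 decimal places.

2.00

lx·mx for x ≥ 5: 0.04, 0 → sum = 0.04
V_5 = 0.04 / l_5 = 0.04 / 0.02 = 2 → 2.00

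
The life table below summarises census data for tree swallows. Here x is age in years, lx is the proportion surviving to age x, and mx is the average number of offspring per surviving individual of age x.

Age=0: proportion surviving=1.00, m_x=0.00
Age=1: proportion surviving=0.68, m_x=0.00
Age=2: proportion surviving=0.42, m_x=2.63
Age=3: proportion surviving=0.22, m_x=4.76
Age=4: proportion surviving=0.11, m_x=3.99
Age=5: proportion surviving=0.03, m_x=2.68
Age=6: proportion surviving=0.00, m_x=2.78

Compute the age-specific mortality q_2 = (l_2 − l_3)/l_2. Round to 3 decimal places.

q_2 = (l_2 − l_3) / l_2 = (0.42 − 0.22) / 0.42
     = 0.2 / 0.42 = 0.47619… → 0.476

0.476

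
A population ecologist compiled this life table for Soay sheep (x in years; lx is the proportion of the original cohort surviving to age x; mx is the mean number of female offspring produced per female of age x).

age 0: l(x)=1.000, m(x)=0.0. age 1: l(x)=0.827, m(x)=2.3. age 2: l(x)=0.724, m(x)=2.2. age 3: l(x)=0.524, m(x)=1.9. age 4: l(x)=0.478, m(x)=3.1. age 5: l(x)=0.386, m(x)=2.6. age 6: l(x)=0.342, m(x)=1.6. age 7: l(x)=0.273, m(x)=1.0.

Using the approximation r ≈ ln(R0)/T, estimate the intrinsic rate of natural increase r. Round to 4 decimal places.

0.6612

R0 = Σ lx·mx = 0 + 1.9021 + 1.5928 + 0.9956 + 1.4818 + 1.0036 + 0.5472 + 0.273 = 7.7961
Σ x·lx·mx = 24.2139; T = 24.2139/7.7961 = 3.1059…
r ≈ ln(R0)/T = ln(7.7961)/3.1059… = 0.661201… → 0.6612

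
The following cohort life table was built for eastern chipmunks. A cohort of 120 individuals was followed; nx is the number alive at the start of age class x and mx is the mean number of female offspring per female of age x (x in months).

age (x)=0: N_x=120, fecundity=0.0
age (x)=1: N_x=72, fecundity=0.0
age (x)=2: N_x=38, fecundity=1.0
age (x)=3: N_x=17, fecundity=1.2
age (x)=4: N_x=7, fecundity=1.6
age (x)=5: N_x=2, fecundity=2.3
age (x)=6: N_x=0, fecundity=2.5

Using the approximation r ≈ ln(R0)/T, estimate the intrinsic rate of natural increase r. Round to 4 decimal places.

-0.1740

lx = nx/n0 = nx/120: 1, 0.6, 0.31667…, 0.14167…, 0.05833…, 0.01667…, 0
R0 = Σ lx·mx = 0 + 0 + 0.31667… + 0.17… + 0.09333… + 0.03833… + 0 = 0.618333…
Σ x·lx·mx = 1.708333…; T = 1.708333…/0.618333… = 2.7628…
r ≈ ln(R0)/T = ln(0.618333…)/2.7628… = -0.174… → -0.1740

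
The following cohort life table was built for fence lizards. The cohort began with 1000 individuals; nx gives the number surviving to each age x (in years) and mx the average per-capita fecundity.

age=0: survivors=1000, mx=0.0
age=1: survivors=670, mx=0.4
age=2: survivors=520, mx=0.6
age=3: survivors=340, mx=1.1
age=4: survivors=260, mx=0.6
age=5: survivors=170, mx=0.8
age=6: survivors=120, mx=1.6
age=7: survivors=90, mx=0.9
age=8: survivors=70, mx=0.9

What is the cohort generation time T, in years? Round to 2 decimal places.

3.50

lx = nx/n0 = nx/1000: 1, 0.67, 0.52, 0.34, 0.26, 0.17, 0.12, 0.09, 0.07
lx·mx: 0, 0.268, 0.312, 0.374, 0.156, 0.136, 0.192, 0.081, 0.063 → R0 = 1.582
x·lx·mx: 0, 0.268, 0.624, 1.122, 0.624, 0.68, 1.152, 0.567, 0.504 → Σ = 5.541
T = 5.541 / 1.582 = 3.502528… → 3.50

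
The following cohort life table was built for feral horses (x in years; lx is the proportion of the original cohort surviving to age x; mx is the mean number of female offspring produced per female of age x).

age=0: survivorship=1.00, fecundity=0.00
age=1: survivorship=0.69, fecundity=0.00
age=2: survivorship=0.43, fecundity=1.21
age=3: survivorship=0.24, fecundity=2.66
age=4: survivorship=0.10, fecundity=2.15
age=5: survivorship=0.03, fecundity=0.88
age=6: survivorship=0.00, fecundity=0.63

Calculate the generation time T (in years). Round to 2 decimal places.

2.82

lx·mx: 0, 0, 0.5203, 0.6384, 0.215, 0.0264, 0 → R0 = 1.4001
x·lx·mx: 0, 0, 1.0406, 1.9152, 0.86, 0.132, 0 → Σ = 3.9478
T = 3.9478 / 1.4001 = 2.819656… → 2.82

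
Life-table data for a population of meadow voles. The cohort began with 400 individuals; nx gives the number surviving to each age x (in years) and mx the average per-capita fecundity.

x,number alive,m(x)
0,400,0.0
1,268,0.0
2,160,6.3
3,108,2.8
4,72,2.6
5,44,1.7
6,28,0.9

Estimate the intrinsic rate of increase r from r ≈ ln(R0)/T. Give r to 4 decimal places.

lx = nx/n0 = nx/400: 1, 0.67, 0.4, 0.27, 0.18, 0.11, 0.07
R0 = Σ lx·mx = 0 + 0 + 2.52 + 0.756 + 0.468 + 0.187 + 0.063 = 3.994
Σ x·lx·mx = 10.493; T = 10.493/3.994 = 2.62719…
r ≈ ln(R0)/T = ln(3.994)/2.62719… = 0.5271… → 0.5271

0.5271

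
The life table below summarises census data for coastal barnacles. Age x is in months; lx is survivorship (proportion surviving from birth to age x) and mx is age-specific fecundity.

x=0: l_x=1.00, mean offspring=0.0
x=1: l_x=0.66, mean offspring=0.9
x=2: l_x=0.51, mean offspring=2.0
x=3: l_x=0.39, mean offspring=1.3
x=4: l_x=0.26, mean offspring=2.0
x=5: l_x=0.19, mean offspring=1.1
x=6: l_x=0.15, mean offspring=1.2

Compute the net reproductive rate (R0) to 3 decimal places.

3.030

lx·mx by age: 0, 0.594, 1.02, 0.507, 0.52, 0.209, 0.18
R0 = Σ lx·mx = 3.03 → 3.030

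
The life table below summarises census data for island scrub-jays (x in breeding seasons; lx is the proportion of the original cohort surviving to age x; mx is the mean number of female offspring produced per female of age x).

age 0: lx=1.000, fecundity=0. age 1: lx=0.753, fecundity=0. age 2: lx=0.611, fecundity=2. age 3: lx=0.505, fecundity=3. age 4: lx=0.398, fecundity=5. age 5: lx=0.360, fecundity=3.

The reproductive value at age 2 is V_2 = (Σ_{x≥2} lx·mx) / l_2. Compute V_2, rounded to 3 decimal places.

9.504

lx·mx for x ≥ 2: 1.222, 1.515, 1.99, 1.08 → sum = 5.807
V_2 = 5.807 / l_2 = 5.807 / 0.611 = 9.504092… → 9.504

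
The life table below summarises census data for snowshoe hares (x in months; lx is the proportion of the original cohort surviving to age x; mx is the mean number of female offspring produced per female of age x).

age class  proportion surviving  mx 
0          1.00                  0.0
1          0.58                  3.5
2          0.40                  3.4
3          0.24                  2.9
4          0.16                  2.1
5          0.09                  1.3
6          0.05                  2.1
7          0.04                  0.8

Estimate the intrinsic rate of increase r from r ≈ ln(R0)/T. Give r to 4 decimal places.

R0 = Σ lx·mx = 0 + 2.03 + 1.36 + 0.696 + 0.336 + 0.117 + 0.105 + 0.032 = 4.676
Σ x·lx·mx = 9.621; T = 9.621/4.676 = 2.05753…
r ≈ ln(R0)/T = ln(4.676)/2.05753… = 0.749658… → 0.7497

0.7497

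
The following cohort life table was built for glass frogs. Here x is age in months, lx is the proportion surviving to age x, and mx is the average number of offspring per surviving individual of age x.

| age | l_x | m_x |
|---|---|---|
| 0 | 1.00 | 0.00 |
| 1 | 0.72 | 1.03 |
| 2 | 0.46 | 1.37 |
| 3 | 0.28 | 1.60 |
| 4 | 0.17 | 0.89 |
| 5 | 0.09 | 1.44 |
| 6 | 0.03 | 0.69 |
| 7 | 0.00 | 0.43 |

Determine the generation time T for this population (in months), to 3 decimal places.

2.227

lx·mx: 0, 0.7416, 0.6302, 0.448, 0.1513, 0.1296, 0.0207, 0 → R0 = 2.1214
x·lx·mx: 0, 0.7416, 1.2604, 1.344, 0.6052, 0.648, 0.1242, 0 → Σ = 4.7234
T = 4.7234 / 2.1214 = 2.226549… → 2.227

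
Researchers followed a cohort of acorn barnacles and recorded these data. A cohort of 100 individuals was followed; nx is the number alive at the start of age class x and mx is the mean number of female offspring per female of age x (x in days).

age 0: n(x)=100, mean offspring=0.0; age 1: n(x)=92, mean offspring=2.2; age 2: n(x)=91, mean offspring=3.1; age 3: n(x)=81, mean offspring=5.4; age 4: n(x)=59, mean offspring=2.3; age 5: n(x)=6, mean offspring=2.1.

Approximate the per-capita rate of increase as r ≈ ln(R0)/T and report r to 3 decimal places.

0.945

lx = nx/n0 = nx/100: 1, 0.92, 0.91, 0.81, 0.59, 0.06
R0 = Σ lx·mx = 0 + 2.024 + 2.821 + 4.374 + 1.357 + 0.126 = 10.702
Σ x·lx·mx = 26.846; T = 26.846/10.702 = 2.5085…
r ≈ ln(R0)/T = ln(10.702)/2.5085… = 0.94496… → 0.945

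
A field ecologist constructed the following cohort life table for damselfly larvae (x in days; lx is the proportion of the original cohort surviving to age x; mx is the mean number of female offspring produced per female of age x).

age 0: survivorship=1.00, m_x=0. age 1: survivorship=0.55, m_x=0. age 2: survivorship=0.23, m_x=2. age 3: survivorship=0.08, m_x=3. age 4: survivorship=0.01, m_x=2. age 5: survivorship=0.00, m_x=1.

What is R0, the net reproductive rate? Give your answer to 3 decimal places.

0.720

lx·mx by age: 0, 0, 0.46, 0.24, 0.02, 0
R0 = Σ lx·mx = 0.72 → 0.720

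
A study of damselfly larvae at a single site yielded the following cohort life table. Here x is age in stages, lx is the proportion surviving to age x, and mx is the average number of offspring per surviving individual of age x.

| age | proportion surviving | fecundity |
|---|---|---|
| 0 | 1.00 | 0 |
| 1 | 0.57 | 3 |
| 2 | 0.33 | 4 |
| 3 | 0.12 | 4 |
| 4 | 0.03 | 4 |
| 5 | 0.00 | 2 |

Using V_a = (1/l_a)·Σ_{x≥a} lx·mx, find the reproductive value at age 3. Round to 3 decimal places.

lx·mx for x ≥ 3: 0.48, 0.12, 0 → sum = 0.6
V_3 = 0.6 / l_3 = 0.6 / 0.12 = 5 → 5.000

5.000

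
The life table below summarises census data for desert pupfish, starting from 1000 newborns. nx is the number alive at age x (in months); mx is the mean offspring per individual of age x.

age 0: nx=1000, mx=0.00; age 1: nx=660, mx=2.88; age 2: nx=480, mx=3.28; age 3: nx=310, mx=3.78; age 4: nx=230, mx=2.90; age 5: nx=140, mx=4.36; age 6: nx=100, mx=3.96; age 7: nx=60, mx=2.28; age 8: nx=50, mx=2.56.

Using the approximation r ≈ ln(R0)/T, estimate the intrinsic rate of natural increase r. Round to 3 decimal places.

lx = nx/n0 = nx/1000: 1, 0.66, 0.48, 0.31, 0.23, 0.14, 0.1, 0.06, 0.05
R0 = Σ lx·mx = 0 + 1.9008 + 1.5744 + 1.1718 + 0.667 + 0.6104 + 0.396 + 0.1368 + 0.128 = 6.5852
Σ x·lx·mx = 18.6426; T = 18.6426/6.5852 = 2.83098…
r ≈ ln(R0)/T = ln(6.5852)/2.83098… = 0.66578… → 0.666

0.666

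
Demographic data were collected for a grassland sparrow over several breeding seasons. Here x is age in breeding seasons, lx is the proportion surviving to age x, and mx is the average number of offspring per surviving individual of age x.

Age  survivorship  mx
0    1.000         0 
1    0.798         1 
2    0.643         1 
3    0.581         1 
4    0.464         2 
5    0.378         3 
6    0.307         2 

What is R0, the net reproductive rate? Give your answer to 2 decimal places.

lx·mx by age: 0, 0.798, 0.643, 0.581, 0.928, 1.134, 0.614
R0 = Σ lx·mx = 4.698 → 4.70

4.70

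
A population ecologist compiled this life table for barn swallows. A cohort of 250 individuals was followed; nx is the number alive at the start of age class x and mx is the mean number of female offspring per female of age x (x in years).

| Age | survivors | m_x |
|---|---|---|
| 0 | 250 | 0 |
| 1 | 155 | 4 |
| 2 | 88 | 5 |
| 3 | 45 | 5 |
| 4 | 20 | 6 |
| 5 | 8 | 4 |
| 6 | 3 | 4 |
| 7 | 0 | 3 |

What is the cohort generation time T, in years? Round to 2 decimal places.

lx = nx/n0 = nx/250: 1, 0.62, 0.352, 0.18, 0.08, 0.032, 0.012, 0
lx·mx: 0, 2.48, 1.76, 0.9, 0.48, 0.128, 0.048, 0 → R0 = 5.796
x·lx·mx: 0, 2.48, 3.52, 2.7, 1.92, 0.64, 0.288, 0 → Σ = 11.548
T = 11.548 / 5.796 = 1.992409… → 1.99

1.99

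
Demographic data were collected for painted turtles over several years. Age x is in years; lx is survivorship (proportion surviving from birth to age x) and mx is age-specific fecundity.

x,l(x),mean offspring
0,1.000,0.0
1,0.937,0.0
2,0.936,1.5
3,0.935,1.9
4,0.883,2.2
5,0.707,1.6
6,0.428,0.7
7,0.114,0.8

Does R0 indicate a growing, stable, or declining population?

R0 = Σ lx·mx = 0 + 0 + 1.404 + 1.7765 + 1.9426 + 1.1312 + 0.2996 + 0.0912 = 6.6451
R0 > 1, so the population is growing.

growing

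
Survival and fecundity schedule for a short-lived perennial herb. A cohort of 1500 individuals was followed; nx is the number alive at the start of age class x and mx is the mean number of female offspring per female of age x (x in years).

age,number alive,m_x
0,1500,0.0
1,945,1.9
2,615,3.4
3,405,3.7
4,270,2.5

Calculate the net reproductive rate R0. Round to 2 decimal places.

lx = nx/n0 = nx/1500: 1, 0.63, 0.41, 0.27, 0.18
lx·mx by age: 0, 1.197, 1.394, 0.999, 0.45
R0 = Σ lx·mx = 4.04 → 4.04

4.04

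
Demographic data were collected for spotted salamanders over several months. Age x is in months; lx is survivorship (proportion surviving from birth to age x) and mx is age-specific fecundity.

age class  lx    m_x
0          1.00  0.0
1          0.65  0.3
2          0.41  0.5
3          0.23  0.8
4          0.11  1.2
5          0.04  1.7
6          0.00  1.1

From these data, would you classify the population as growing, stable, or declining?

declining

R0 = Σ lx·mx = 0 + 0.195 + 0.205 + 0.184 + 0.132 + 0.068 + 0 = 0.784
R0 < 1, so the population is declining.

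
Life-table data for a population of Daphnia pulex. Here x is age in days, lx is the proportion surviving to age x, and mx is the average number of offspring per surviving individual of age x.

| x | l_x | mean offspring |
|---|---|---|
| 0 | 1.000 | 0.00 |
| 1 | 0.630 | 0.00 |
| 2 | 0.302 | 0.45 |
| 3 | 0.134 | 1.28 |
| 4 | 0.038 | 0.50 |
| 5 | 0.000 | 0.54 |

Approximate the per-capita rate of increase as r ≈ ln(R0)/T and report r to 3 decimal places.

-0.424

R0 = Σ lx·mx = 0 + 0 + 0.1359 + 0.17152 + 0.019 + 0 = 0.32642
Σ x·lx·mx = 0.86236; T = 0.86236/0.32642 = 2.64187…
r ≈ ln(R0)/T = ln(0.32642)/2.64187… = -0.42378… → -0.424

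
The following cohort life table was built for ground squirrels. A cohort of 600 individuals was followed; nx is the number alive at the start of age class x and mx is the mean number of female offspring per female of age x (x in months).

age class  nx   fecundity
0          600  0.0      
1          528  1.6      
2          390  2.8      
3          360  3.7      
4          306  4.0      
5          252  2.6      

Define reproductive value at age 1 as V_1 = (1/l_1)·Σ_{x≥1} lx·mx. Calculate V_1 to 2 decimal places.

lx = nx/n0 = nx/600: 1, 0.88, 0.65, 0.6, 0.51, 0.42
lx·mx for x ≥ 1: 1.408, 1.82, 2.22, 2.04, 1.092 → sum = 8.58
V_1 = 8.58 / l_1 = 8.58 / 0.88 = 9.75 → 9.75

9.75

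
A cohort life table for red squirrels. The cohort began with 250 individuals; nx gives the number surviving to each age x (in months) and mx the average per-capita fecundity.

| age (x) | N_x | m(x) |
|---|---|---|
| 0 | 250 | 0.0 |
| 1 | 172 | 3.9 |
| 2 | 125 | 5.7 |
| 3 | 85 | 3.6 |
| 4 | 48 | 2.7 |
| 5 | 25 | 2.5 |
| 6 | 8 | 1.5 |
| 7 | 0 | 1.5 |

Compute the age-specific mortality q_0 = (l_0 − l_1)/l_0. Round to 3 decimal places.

0.312

lx = nx/n0 = nx/250: 1, 0.688, 0.5, 0.34, 0.192, 0.1, 0.032, 0
q_0 = (l_0 − l_1) / l_0 = (1 − 0.688) / 1
     = 0.312 / 1 = 0.312 → 0.312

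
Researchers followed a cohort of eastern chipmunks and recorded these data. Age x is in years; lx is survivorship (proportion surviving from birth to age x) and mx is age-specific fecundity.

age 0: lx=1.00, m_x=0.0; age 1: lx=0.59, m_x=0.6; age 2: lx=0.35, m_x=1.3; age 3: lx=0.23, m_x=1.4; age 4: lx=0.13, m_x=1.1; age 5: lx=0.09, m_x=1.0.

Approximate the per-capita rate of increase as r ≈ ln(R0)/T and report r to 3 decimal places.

0.130

R0 = Σ lx·mx = 0 + 0.354 + 0.455 + 0.322 + 0.143 + 0.09 = 1.364
Σ x·lx·mx = 3.252; T = 3.252/1.364 = 2.38416…
r ≈ ln(R0)/T = ln(1.364)/2.38416… = 0.1302… → 0.130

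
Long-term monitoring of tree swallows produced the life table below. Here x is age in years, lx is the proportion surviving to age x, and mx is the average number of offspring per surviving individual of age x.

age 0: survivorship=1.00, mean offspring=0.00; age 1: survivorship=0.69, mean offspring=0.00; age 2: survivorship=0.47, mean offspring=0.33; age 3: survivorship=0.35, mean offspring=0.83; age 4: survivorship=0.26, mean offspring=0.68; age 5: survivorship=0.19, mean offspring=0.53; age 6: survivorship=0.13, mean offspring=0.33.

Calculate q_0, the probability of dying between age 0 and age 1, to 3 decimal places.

0.310

q_0 = (l_0 − l_1) / l_0 = (1 − 0.69) / 1
     = 0.31 / 1 = 0.31 → 0.310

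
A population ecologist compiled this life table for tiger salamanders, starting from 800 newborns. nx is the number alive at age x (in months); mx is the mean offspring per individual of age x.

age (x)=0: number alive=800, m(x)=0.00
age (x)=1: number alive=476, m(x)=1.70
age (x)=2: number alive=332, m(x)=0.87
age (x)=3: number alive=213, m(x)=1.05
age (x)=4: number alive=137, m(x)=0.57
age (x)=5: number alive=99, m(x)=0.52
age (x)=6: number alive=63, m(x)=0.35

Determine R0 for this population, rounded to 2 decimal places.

1.84

lx = nx/n0 = nx/800: 1, 0.595, 0.415, 0.26625, 0.17125, 0.12375, 0.07875
lx·mx by age: 0, 1.0115, 0.36105, 0.279563…, 0.097613…, 0.06435…, 0.027563…
R0 = Σ lx·mx = 1.841638… → 1.84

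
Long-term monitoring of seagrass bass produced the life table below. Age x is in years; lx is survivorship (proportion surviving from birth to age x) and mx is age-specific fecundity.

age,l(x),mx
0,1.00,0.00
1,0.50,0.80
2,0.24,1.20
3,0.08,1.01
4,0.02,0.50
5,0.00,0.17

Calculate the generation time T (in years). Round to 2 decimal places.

1.62

lx·mx: 0, 0.4, 0.288, 0.0808, 0.01, 0 → R0 = 0.7788
x·lx·mx: 0, 0.4, 0.576, 0.2424, 0.04, 0 → Σ = 1.2584
T = 1.2584 / 0.7788 = 1.615819… → 1.62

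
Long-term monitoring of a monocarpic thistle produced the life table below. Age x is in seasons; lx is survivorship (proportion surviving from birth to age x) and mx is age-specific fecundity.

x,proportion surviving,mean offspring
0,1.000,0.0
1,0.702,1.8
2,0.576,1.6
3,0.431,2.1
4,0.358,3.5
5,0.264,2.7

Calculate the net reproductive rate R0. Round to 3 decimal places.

5.056

lx·mx by age: 0, 1.2636, 0.9216, 0.9051, 1.253, 0.7128
R0 = Σ lx·mx = 5.0561 → 5.056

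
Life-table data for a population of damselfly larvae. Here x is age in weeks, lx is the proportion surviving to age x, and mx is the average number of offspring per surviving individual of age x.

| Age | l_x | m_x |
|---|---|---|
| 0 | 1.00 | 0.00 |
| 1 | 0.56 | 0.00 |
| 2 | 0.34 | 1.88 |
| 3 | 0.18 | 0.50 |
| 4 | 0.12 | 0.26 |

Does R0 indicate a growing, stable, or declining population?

declining

R0 = Σ lx·mx = 0 + 0 + 0.6392 + 0.09 + 0.0312 = 0.7604
R0 < 1, so the population is declining.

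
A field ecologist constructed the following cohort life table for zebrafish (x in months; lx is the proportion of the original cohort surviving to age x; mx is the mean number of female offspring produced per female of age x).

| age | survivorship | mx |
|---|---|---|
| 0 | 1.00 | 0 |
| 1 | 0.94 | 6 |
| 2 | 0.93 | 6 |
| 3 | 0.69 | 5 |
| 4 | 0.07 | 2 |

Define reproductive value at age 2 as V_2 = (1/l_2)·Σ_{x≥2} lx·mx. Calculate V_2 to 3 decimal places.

lx·mx for x ≥ 2: 5.58, 3.45, 0.14 → sum = 9.17
V_2 = 9.17 / l_2 = 9.17 / 0.93 = 9.860215… → 9.860

9.860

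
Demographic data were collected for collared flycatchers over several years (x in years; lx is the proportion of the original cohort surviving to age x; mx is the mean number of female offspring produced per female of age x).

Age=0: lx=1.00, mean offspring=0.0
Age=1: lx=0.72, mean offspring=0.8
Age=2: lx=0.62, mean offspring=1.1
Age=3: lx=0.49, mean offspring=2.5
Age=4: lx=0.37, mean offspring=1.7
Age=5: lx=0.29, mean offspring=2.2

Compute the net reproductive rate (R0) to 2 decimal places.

lx·mx by age: 0, 0.576, 0.682, 1.225, 0.629, 0.638
R0 = Σ lx·mx = 3.75 → 3.75

3.75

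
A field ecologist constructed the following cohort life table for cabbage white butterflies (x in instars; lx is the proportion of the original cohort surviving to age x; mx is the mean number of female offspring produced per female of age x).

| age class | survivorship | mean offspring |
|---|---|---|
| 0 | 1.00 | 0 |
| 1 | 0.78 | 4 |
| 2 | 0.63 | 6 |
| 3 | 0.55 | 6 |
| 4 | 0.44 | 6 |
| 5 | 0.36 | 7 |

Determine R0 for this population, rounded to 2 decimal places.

lx·mx by age: 0, 3.12, 3.78, 3.3, 2.64, 2.52
R0 = Σ lx·mx = 15.36 → 15.36

15.36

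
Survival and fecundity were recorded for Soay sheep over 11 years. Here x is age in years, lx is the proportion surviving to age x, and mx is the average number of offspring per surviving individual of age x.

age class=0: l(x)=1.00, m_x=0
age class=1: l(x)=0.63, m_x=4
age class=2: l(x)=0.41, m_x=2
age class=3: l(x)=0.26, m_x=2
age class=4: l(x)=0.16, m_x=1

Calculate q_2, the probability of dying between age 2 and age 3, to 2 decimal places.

q_2 = (l_2 − l_3) / l_2 = (0.41 − 0.26) / 0.41
     = 0.15 / 0.41 = 0.365854… → 0.37

0.37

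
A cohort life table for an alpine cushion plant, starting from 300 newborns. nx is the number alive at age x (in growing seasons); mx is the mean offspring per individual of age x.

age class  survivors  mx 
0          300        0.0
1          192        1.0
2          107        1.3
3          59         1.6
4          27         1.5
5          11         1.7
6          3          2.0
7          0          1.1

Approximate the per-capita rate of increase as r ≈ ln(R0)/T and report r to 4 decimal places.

lx = nx/n0 = nx/300: 1, 0.64, 0.35667…, 0.19667…, 0.09, 0.03667…, 0.01, 0
R0 = Σ lx·mx = 0 + 0.64 + 0.46367… + 0.31467… + 0.135 + 0.06233… + 0.02 + 0 = 1.635667…
Σ x·lx·mx = 3.483…; T = 3.483…/1.635667… = 2.12941…
r ≈ ln(R0)/T = ln(1.635667…)/2.12941… = 0.231074… → 0.2311

0.2311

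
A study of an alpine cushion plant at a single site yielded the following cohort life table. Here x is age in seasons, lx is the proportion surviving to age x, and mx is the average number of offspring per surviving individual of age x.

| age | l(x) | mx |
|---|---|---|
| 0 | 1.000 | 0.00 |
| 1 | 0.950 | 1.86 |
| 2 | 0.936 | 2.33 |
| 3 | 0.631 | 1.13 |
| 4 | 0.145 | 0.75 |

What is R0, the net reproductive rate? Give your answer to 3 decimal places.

lx·mx by age: 0, 1.767, 2.18088, 0.71303, 0.10875
R0 = Σ lx·mx = 4.76966 → 4.770

4.770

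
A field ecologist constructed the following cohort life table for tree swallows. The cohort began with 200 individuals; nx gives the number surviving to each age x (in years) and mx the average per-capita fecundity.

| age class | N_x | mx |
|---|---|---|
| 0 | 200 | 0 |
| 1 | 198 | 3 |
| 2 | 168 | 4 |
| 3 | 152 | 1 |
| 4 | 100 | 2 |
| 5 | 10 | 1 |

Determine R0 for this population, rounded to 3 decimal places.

lx = nx/n0 = nx/200: 1, 0.99, 0.84, 0.76, 0.5, 0.05
lx·mx by age: 0, 2.97, 3.36, 0.76, 1, 0.05
R0 = Σ lx·mx = 8.14 → 8.140

8.140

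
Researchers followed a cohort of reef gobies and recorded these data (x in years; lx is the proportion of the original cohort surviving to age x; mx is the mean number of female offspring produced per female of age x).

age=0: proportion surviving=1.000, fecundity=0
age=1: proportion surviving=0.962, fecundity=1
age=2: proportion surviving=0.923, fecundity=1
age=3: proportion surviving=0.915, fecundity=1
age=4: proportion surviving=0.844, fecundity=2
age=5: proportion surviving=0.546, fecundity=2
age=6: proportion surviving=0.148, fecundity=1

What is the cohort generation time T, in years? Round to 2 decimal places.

3.26

lx·mx: 0, 0.962, 0.923, 0.915, 1.688, 1.092, 0.148 → R0 = 5.728
x·lx·mx: 0, 0.962, 1.846, 2.745, 6.752, 5.46, 0.888 → Σ = 18.653
T = 18.653 / 5.728 = 3.256459… → 3.26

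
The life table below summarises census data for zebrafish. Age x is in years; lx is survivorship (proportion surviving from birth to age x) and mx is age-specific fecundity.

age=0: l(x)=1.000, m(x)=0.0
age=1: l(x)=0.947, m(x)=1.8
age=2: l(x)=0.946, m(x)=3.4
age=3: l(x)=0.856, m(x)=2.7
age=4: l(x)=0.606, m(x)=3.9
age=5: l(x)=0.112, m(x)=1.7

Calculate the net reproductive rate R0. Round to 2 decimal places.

9.79

lx·mx by age: 0, 1.7046, 3.2164, 2.3112, 2.3634, 0.1904
R0 = Σ lx·mx = 9.786 → 9.79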